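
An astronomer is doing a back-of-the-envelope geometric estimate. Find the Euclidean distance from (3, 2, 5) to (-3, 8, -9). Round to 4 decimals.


3D distance between two points
P1 = (3, 2, 5), P2 = (-3, 8, -9)
Formula: d = sqrt((x2-x1)^2 + (y2-y1)^2 + (z2-z1)^2)
dx = -3 - 3 = -6
dy = 8 - 2 = 6
dz = -9 - 5 = -14
dx^2 + dy^2 + dz^2 = 36 + 36 + 196 = 268
d = sqrt(268)
d = 16.3707
16.3707 units


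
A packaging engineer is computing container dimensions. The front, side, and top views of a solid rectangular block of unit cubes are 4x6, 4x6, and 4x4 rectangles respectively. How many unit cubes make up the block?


Orthographic views of a solid rectangular block:
Front view 4 x 6 -> length = 4, height = 6
Side view 4 x 6 -> width = 4, height = 6 (consistent)
Top view 4 x 4 -> confirms length = 4, width = 4
The block is 4 x 4 x 6.
Total unit cubes = 4 * 4 * 6 = 96
96 unit cubes


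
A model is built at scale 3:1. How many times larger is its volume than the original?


Linear scale factor k = 3
Rule: under a linear scaling by k, volumes scale by k^3.
k^3 = 3 * 3 * 3
k^3 = 9 * 3
k^3 = 27
Volume scales by a factor of 27.
27 (dimensionless)


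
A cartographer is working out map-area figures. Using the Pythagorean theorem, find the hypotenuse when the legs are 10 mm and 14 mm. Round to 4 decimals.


Shape: right triangle
Legs a = 10 mm, b = 14 mm
Formula: c = sqrt(a^2 + b^2)
a^2 = 100, b^2 = 196
a^2 + b^2 = 296
c = sqrt(296)
c = 17.2047
17.2047 mm


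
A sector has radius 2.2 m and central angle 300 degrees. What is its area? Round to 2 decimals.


Shape: circular sector
Radius r = 2.2 m, Angle = 300 degrees
Formula: A = (angle/360) * pi * r^2
r^2 = 4.84
Fraction of circle = 300/360
A = (300/360) * pi * 4.84
A = 4.033333 * pi
A = 12.67
12.67 m^2


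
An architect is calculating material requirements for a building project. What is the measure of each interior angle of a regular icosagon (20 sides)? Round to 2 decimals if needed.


Shape: regular icosagon (20 sides)
Formula: interior angle = (n - 2) * 180 / n
(n - 2) = 18
(n - 2) * 180 = 3240
angle = 3240 / 20
angle = 162
162 degrees


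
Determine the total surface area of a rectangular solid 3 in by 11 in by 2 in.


Shape: rectangular prism
l = 3 in, w = 11 in, h = 2 in
Formula: SA = 2(lw + lh + wh)
lw = 33, lh = 6, wh = 22
lw + lh + wh = 61
SA = 2 * 61
SA = 122
122 in^2


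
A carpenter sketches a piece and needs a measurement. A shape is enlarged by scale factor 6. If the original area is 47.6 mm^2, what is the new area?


Linear scale factor k = 6
Original area = 47.6 mm^2
Rule: under a linear scaling by k, areas scale by k^2.
k^2 = 6^2 = 36
New area = 47.6 * 36
New area = 1713.6
1713.6 mm^2


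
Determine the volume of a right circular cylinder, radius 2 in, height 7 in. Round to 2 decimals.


Shape: cylinder
Radius r = 2 in, Height h = 7 in
Formula: V = pi * r^2 * h
r^2 = 4
V = pi * 4 * 7
V = 28 * pi
V = 87.96
87.96 in^3


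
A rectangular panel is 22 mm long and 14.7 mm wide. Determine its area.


Shape: rectangle
Length l = 22 mm, Width w = 14.7 mm
Formula: A = l * w
A = 22 * 14.7
A = 323.4
323.4 mm^2


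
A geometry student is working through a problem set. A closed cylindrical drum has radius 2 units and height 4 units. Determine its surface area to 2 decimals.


Shape: closed cylinder
Radius r = 2 units, Height h = 4 units
Formula: SA = 2*pi*r^2 + 2*pi*r*h = 2*pi*r*(r + h)
r + h = 6
2 * r * (r + h) = 2 * 2 * 6 = 24
SA = 24 * pi
SA = 75.4
75.4 units^2


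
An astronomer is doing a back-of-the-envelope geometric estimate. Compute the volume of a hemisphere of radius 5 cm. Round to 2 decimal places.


Shape: hemisphere (half of a sphere)
Radius r = 5 cm
Formula: V = (1/2) * (4/3) * pi * r^3 = (2/3) * pi * r^3
r^3 = 125
(2/3) * 125 = 83.333333
V = 83.333333 * pi
V = 261.8
261.8 cm^3


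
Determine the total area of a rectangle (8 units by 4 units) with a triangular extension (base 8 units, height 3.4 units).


Composite shape: rectangle + triangle
Rectangle area = 8 * 4 = 32
Triangle area = 0.5 * 8 * 3.4 = 13.6
Total = 32 + 13.6
Total = 45.6
45.6 units^2


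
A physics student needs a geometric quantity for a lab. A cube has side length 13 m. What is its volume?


Shape: cube
Side s = 13 m
Formula: V = s^3
V = 13 * 13 * 13
V = 169 * 13
V = 2197
2197 m^3


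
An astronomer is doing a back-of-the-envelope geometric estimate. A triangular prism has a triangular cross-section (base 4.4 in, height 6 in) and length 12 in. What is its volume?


Shape: triangular prism
Triangle base = 4.4 in, triangle height = 6 in, prism length L = 12 in
Formula: V = (1/2 * b * h_tri) * L
Cross-section area = 0.5 * 4.4 * 6 = 13.2
V = 13.2 * 12
V = 158.4
158.4 in^3


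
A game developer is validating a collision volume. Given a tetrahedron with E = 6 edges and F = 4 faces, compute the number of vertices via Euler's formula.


Polyhedron: tetrahedron
Euler's formula for convex polyhedra: V - E + F = 2
Given: E = 6 edges and F = 4 faces
Solve for V:
V = 2 + E - F = 2 + 6 - 4 = 4
4 vertices


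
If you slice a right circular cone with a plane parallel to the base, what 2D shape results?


Solid: right circular cone
Cutting plane: parallel to the base
Visualize the intersection of the plane with the solid's surface.
The boundary of the cut region is a circle.
circle


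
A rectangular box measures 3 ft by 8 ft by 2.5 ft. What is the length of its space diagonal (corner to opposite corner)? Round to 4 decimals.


Shape: rectangular box (space diagonal)
l = 3 ft, w = 8 ft, h = 2.5 ft
Visualize: the diagonal of the base, then a right triangle with that diagonal and the height.
Formula: d = sqrt(l^2 + w^2 + h^2)
l^2 + w^2 + h^2 = 9 + 64 + 6.25 = 79.25
d = sqrt(79.25)
d = 8.9022
8.9022 ft


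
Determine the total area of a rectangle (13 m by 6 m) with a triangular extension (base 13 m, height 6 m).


Composite shape: rectangle + triangle
Rectangle area = 13 * 6 = 78
Triangle area = 0.5 * 13 * 6 = 39
Total = 78 + 39
Total = 117
117 m^2


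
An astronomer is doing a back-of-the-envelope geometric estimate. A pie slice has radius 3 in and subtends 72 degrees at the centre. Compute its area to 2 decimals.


Shape: circular sector
Radius r = 3 in, Angle = 72 degrees
Formula: A = (angle/360) * pi * r^2
r^2 = 9
Fraction of circle = 72/360
A = (72/360) * pi * 9
A = 1.8 * pi
A = 5.65
5.65 in^2


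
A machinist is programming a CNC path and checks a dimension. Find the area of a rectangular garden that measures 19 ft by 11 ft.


Shape: rectangle
Length l = 19 ft, Width w = 11 ft
Formula: A = l * w
A = 19 * 11
A = 209
209 ft^2


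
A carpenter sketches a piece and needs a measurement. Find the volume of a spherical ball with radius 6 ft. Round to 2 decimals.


Shape: sphere
Radius r = 6 ft
Formula: V = (4/3) * pi * r^3
r^3 = 216
(4/3) * 216 = 288
V = 288 * pi
V = 904.78
904.78 ft^3


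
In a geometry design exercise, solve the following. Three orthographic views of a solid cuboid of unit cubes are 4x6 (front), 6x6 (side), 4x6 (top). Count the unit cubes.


Orthographic views of a solid rectangular block:
Front view 4 x 6 -> length = 4, height = 6
Side view 6 x 6 -> width = 6, height = 6 (consistent)
Top view 4 x 6 -> confirms length = 4, width = 6
The block is 4 x 6 x 6.
Total unit cubes = 4 * 6 * 6 = 144
144 unit cubes


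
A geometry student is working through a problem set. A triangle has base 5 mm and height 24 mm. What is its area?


Shape: triangle
Base b = 5 mm, Height h = 24 mm
Formula: A = (1/2) * b * h
A = 0.5 * 5 * 24
A = 0.5 * 120
A = 60
60 mm^2


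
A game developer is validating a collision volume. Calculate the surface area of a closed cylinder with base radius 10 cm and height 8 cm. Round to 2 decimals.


Shape: closed cylinder
Radius r = 10 cm, Height h = 8 cm
Formula: SA = 2*pi*r^2 + 2*pi*r*h = 2*pi*r*(r + h)
r + h = 18
2 * r * (r + h) = 2 * 10 * 18 = 360
SA = 360 * pi
SA = 1130.97
1130.97 cm^2


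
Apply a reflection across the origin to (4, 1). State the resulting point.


Transformation: reflection
Original point: (4, 1)
Rule for reflection through the origin: (x, y) -> (-x, -y)
Apply: (4, 1) -> (-4, -1)
(-4, -1)


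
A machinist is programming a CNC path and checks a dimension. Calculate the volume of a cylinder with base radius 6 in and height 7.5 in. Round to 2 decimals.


Shape: cylinder
Radius r = 6 in, Height h = 7.5 in
Formula: V = pi * r^2 * h
r^2 = 36
V = pi * 36 * 7.5
V = 270 * pi
V = 848.23
848.23 in^3


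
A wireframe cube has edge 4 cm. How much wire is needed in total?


Shape: cube
Side s = 4 cm
A cube has 12 edges, all equal.
Formula: total edge length = 12 * s
Total = 12 * 4
Total = 48
48 cm


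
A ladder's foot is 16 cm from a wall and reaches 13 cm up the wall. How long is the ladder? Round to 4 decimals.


Shape: right triangle
Legs a = 16 cm, b = 13 cm
Formula: c = sqrt(a^2 + b^2)
a^2 = 256, b^2 = 169
a^2 + b^2 = 425
c = sqrt(425)
c = 20.6155
20.6155 cm


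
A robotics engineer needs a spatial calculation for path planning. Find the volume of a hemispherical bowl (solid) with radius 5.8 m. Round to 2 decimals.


Shape: hemisphere (half of a sphere)
Radius r = 5.8 m
Formula: V = (1/2) * (4/3) * pi * r^3 = (2/3) * pi * r^3
r^3 = 195.112
(2/3) * 195.112 = 130.074667
V = 130.074667 * pi
V = 408.64
408.64 m^3


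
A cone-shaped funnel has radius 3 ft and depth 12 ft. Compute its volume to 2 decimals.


Shape: cone
Radius r = 3 ft, Height h = 12 ft
Formula: V = (1/3) * pi * r^2 * h
r^2 = 9
pi * r^2 * h = pi * 9 * 12 = 108 * pi
V = 108 * pi / 3
V = 113.1
113.1 ft^3


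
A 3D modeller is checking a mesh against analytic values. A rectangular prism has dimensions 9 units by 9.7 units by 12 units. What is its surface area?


Shape: rectangular prism
l = 9 units, w = 9.7 units, h = 12 units
Formula: SA = 2(lw + lh + wh)
lw = 87.3, lh = 108, wh = 116.4
lw + lh + wh = 311.7
SA = 2 * 311.7
SA = 623.4
623.4 units^2


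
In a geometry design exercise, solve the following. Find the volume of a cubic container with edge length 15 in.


Shape: cube
Side s = 15 in
Formula: V = s^3
V = 15 * 15 * 15
V = 225 * 15
V = 3375
3375 in^3


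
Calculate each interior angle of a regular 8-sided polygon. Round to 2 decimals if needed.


Shape: regular octagon (8 sides)
Formula: interior angle = (n - 2) * 180 / n
(n - 2) = 6
(n - 2) * 180 = 1080
angle = 1080 / 8
angle = 135
135 degrees


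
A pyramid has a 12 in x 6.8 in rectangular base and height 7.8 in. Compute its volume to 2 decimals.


Shape: rectangular pyramid
Base: 12 in x 6.8 in, Height h = 7.8 in
Formula: V = (1/3) * base_area * h
base_area = 12 * 6.8 = 81.6
base_area * h = 81.6 * 7.8 = 636.48
V = 636.48 / 3
V = 212.16
212.16 in^3


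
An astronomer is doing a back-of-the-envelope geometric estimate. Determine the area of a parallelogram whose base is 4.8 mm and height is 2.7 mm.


Shape: parallelogram
Base b = 4.8 mm, Height h = 2.7 mm
Formula: A = b * h
A = 4.8 * 2.7
A = 12.96
12.96 mm^2


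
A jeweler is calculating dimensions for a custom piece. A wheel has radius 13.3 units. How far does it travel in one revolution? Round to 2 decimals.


Shape: circle
Radius r = 13.3 units
Formula: C = 2 * pi * r
C = 2 * pi * 13.3
C = 26.6 * pi
C = 83.57
83.57 units


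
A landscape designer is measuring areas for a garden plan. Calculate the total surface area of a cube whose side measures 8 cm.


Shape: cube
Side s = 8 cm
A cube has 6 square faces.
Formula: SA = 6 * s^2
s^2 = 64
SA = 6 * 64
SA = 384
384 cm^2


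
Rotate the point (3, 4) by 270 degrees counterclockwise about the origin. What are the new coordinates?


Transformation: rotation about the origin
Original point: (3, 4)
Rule for 270 deg counterclockwise: (x, y) -> (y, -x)
Apply: (3, 4) -> (4, -3)
(4, -3)


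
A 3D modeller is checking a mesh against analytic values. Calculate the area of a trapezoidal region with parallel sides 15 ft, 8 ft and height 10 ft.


Shape: trapezoid
Parallel sides a = 15 ft, b = 8 ft; Height h = 10 ft
Formula: A = (a + b) * h / 2
a + b = 15 + 8 = 23
A = 23 * 10 / 2
A = 230 / 2
A = 115
115 ft^2


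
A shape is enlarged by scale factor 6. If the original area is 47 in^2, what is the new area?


Linear scale factor k = 6
Original area = 47 in^2
Rule: under a linear scaling by k, areas scale by k^2.
k^2 = 6^2 = 36
New area = 47 * 36
New area = 1692
1692 in^2


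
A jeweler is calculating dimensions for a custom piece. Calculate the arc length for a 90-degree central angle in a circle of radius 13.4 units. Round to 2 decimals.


Shape: circular arc
Radius r = 13.4 units, Angle = 90 degrees
Formula: L = (angle/360) * 2 * pi * r
2 * pi * r = 26.8 * pi
L = (90/360) * 26.8 * pi
L = 6.7 * pi
L = 21.05
21.05 units


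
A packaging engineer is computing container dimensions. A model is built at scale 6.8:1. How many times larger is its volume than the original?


Linear scale factor k = 6.8
Rule: under a linear scaling by k, volumes scale by k^3.
k^3 = 6.8 * 6.8 * 6.8
k^3 = 46.24 * 6.8
k^3 = 314.432
Volume scales by a factor of 314.432.
314.432 (dimensionless)


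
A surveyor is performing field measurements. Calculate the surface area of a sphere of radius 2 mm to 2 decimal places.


Shape: sphere
Radius r = 2 mm
Formula: SA = 4 * pi * r^2
r^2 = 4
SA = 4 * pi * 4
SA = 16 * pi
SA = 50.27
50.27 mm^2


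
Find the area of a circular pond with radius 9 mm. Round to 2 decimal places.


Shape: circle
Radius r = 9 mm
Formula: A = pi * r^2
r^2 = 9^2 = 81
A = pi * 81
A = 254.47
254.47 mm^2


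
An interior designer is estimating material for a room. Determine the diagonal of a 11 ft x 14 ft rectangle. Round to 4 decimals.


Shape: rectangle (diagonal via Pythagoras)
Sides: 11 ft and 14 ft
Formula: d = sqrt(l^2 + w^2)
l^2 = 121, w^2 = 196
l^2 + w^2 = 317
d = sqrt(317)
d = 17.8045
17.8045 ft


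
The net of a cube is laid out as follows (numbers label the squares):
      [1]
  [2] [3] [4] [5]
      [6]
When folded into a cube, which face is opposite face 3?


Net: cross layout. Take square 3 as the base (bottom).
Fold the four squares in the horizontal row up around 3: 2 -> left, 4 -> right, 5 wraps to the top.
Fold 1 and 6 up from 3: 1 -> back, 6 -> front.
Opposite pairs are therefore: (1, 6), (2, 4), (3, 5).
Face 3 is opposite face 5.
face 5


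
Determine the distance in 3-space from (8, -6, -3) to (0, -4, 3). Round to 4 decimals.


3D distance between two points
P1 = (8, -6, -3), P2 = (0, -4, 3)
Formula: d = sqrt((x2-x1)^2 + (y2-y1)^2 + (z2-z1)^2)
dx = 0 - 8 = -8
dy = -4 - -6 = 2
dz = 3 - -3 = 6
dx^2 + dy^2 + dz^2 = 64 + 4 + 36 = 104
d = sqrt(104)
d = 10.198
10.198 units


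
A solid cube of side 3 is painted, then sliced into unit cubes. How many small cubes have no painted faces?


Large cube: 3 x 3 x 3, cut into unit cubes.
n = 3, so n - 2 = 1
Unpainted cubes form the interior (n - 2)^3 block.
(n - 2)^3 = 1^3 = 1
1 unit cubes


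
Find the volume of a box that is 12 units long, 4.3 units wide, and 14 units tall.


Shape: rectangular prism
l = 12 units, w = 4.3 units, h = 14 units
Formula: V = l * w * h
V = 12 * 4.3 * 14
V = 51.6 * 14
V = 722.4
722.4 units^3


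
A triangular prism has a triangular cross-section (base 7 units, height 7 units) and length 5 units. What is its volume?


Shape: triangular prism
Triangle base = 7 units, triangle height = 7 units, prism length L = 5 units
Formula: V = (1/2 * b * h_tri) * L
Cross-section area = 0.5 * 7 * 7 = 24.5
V = 24.5 * 5
V = 122.5
122.5 units^3


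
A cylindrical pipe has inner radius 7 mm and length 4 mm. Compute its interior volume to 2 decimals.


Shape: cylinder
Radius r = 7 mm, Height h = 4 mm
Formula: V = pi * r^2 * h
r^2 = 49
V = pi * 49 * 4
V = 196 * pi
V = 615.75
615.75 mm^3


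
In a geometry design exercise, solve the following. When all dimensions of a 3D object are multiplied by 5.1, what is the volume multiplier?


Linear scale factor k = 5.1
Rule: under a linear scaling by k, volumes scale by k^3.
k^3 = 5.1 * 5.1 * 5.1
k^3 = 26.01 * 5.1
k^3 = 132.651
Volume scales by a factor of 132.651.
132.651 (dimensionless)


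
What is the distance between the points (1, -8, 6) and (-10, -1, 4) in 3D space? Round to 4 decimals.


3D distance between two points
P1 = (1, -8, 6), P2 = (-10, -1, 4)
Formula: d = sqrt((x2-x1)^2 + (y2-y1)^2 + (z2-z1)^2)
dx = -10 - 1 = -11
dy = -1 - -8 = 7
dz = 4 - 6 = -2
dx^2 + dy^2 + dz^2 = 121 + 49 + 4 = 174
d = sqrt(174)
d = 13.1909
13.1909 units


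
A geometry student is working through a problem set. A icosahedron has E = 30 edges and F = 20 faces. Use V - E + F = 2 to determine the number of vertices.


Polyhedron: icosahedron
Euler's formula for convex polyhedra: V - E + F = 2
Given: E = 30 edges and F = 20 faces
Solve for V:
V = 2 + E - F = 2 + 30 - 20 = 12
12 vertices


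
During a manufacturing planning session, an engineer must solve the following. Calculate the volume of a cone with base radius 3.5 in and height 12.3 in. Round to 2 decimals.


Shape: cone
Radius r = 3.5 in, Height h = 12.3 in
Formula: V = (1/3) * pi * r^2 * h
r^2 = 12.25
pi * r^2 * h = pi * 12.25 * 12.3 = 150.675 * pi
V = 150.675 * pi / 3
V = 157.79
157.79 in^3


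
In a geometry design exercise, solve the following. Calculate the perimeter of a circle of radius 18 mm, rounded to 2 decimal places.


Shape: circle
Radius r = 18 mm
Formula: C = 2 * pi * r
C = 2 * pi * 18
C = 36 * pi
C = 113.1
113.1 mm


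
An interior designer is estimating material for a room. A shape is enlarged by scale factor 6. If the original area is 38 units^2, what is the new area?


Linear scale factor k = 6
Original area = 38 units^2
Rule: under a linear scaling by k, areas scale by k^2.
k^2 = 6^2 = 36
New area = 38 * 36
New area = 1368
1368 units^2


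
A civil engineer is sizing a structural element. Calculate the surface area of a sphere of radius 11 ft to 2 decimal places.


Shape: sphere
Radius r = 11 ft
Formula: SA = 4 * pi * r^2
r^2 = 121
SA = 4 * pi * 121
SA = 484 * pi
SA = 1520.53
1520.53 ft^2


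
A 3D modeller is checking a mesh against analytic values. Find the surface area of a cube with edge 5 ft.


Shape: cube
Side s = 5 ft
A cube has 6 square faces.
Formula: SA = 6 * s^2
s^2 = 25
SA = 6 * 25
SA = 150
150 ft^2


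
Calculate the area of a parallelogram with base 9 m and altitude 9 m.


Shape: parallelogram
Base b = 9 m, Height h = 9 m
Formula: A = b * h
A = 9 * 9
A = 81
81 m^2


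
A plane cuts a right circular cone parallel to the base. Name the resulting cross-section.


Solid: right circular cone
Cutting plane: parallel to the base
Visualize the intersection of the plane with the solid's surface.
The boundary of the cut region is a circle.
circle


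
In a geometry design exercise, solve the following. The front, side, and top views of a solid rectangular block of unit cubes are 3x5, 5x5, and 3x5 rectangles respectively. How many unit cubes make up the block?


Orthographic views of a solid rectangular block:
Front view 3 x 5 -> length = 3, height = 5
Side view 5 x 5 -> width = 5, height = 5 (consistent)
Top view 3 x 5 -> confirms length = 3, width = 5
The block is 3 x 5 x 5.
Total unit cubes = 3 * 5 * 5 = 75
75 unit cubes


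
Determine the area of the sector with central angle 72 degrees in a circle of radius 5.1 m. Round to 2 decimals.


Shape: circular sector
Radius r = 5.1 m, Angle = 72 degrees
Formula: A = (angle/360) * pi * r^2
r^2 = 26.01
Fraction of circle = 72/360
A = (72/360) * pi * 26.01
A = 5.202 * pi
A = 16.34
16.34 m^2


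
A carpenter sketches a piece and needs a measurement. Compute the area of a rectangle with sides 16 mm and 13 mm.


Shape: rectangle
Length l = 16 mm, Width w = 13 mm
Formula: A = l * w
A = 16 * 13
A = 208
208 mm^2


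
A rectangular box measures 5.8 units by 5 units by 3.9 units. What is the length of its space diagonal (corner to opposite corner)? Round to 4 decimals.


Shape: rectangular box (space diagonal)
l = 5.8 units, w = 5 units, h = 3.9 units
Visualize: the diagonal of the base, then a right triangle with that diagonal and the height.
Formula: d = sqrt(l^2 + w^2 + h^2)
l^2 + w^2 + h^2 = 33.64 + 25 + 15.21 = 73.85
d = sqrt(73.85)
d = 8.5936
8.5936 units


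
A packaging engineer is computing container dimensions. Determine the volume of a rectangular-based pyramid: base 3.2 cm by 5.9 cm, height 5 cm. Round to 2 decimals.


Shape: rectangular pyramid
Base: 3.2 cm x 5.9 cm, Height h = 5 cm
Formula: V = (1/3) * base_area * h
base_area = 3.2 * 5.9 = 18.88
base_area * h = 18.88 * 5 = 94.4
V = 94.4 / 3
V = 31.47
31.47 cm^3


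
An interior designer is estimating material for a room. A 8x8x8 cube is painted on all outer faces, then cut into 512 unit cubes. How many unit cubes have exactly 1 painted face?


Large cube: 8 x 8 x 8, cut into unit cubes.
n = 8, so n - 2 = 6
Cubes with 1 painted face lie in the interior of each face.
A cube has 6 faces; each contributes (n - 2)^2 = 36 such cubes.
Count = 6 * 36 = 216
216 unit cubes


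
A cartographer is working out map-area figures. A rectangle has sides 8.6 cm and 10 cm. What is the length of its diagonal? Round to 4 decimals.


Shape: rectangle (diagonal via Pythagoras)
Sides: 8.6 cm and 10 cm
Formula: d = sqrt(l^2 + w^2)
l^2 = 73.96, w^2 = 100
l^2 + w^2 = 173.96
d = sqrt(173.96)
d = 13.1894
13.1894 cm


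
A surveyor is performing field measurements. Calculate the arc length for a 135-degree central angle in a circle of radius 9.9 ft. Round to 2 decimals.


Shape: circular arc
Radius r = 9.9 ft, Angle = 135 degrees
Formula: L = (angle/360) * 2 * pi * r
2 * pi * r = 19.8 * pi
L = (135/360) * 19.8 * pi
L = 7.425 * pi
L = 23.33
23.33 ft


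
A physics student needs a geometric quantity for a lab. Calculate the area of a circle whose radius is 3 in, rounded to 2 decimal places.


Shape: circle
Radius r = 3 in
Formula: A = pi * r^2
r^2 = 3^2 = 9
A = pi * 9
A = 28.27
28.27 in^2


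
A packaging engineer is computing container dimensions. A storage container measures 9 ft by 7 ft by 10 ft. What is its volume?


Shape: rectangular prism
l = 9 ft, w = 7 ft, h = 10 ft
Formula: V = l * w * h
V = 9 * 7 * 10
V = 63 * 10
V = 630
630 ft^3


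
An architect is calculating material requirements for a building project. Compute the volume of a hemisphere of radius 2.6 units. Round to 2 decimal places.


Shape: hemisphere (half of a sphere)
Radius r = 2.6 units
Formula: V = (1/2) * (4/3) * pi * r^3 = (2/3) * pi * r^3
r^3 = 17.576
(2/3) * 17.576 = 11.717333
V = 11.717333 * pi
V = 36.81
36.81 units^3


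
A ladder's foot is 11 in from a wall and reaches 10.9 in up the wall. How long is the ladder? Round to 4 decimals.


Shape: right triangle
Legs a = 11 in, b = 10.9 in
Formula: c = sqrt(a^2 + b^2)
a^2 = 121, b^2 = 118.81
a^2 + b^2 = 239.81
c = sqrt(239.81)
c = 15.4858
15.4858 in


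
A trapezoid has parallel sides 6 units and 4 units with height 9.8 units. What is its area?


Shape: trapezoid
Parallel sides a = 6 units, b = 4 units; Height h = 9.8 units
Formula: A = (a + b) * h / 2
a + b = 6 + 4 = 10
A = 10 * 9.8 / 2
A = 98 / 2
A = 49
49 units^2


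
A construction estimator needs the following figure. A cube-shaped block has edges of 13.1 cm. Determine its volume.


Shape: cube
Side s = 13.1 cm
Formula: V = s^3
V = 13.1 * 13.1 * 13.1
V = 171.61 * 13.1
V = 2248.091
2248.091 cm^3


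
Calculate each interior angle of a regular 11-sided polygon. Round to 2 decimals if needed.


Shape: regular hendecagon (11 sides)
Formula: interior angle = (n - 2) * 180 / n
(n - 2) = 9
(n - 2) * 180 = 1620
angle = 1620 / 11
angle = 147.27
147.27 degrees


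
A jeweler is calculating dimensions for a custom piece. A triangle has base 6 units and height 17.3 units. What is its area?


Shape: triangle
Base b = 6 units, Height h = 17.3 units
Formula: A = (1/2) * b * h
A = 0.5 * 6 * 17.3
A = 0.5 * 103.8
A = 51.9
51.9 units^2


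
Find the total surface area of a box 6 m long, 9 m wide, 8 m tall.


Shape: rectangular prism
l = 6 m, w = 9 m, h = 8 m
Formula: SA = 2(lw + lh + wh)
lw = 54, lh = 48, wh = 72
lw + lh + wh = 174
SA = 2 * 174
SA = 348
348 m^2


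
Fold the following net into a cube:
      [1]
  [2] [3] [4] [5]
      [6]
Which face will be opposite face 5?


Net: cross layout. Take square 3 as the base (bottom).
Fold the four squares in the horizontal row up around 3: 2 -> left, 4 -> right, 5 wraps to the top.
Fold 1 and 6 up from 3: 1 -> back, 6 -> front.
Opposite pairs are therefore: (1, 6), (2, 4), (3, 5).
Face 5 is opposite face 3.
face 3


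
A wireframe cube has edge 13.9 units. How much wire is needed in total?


Shape: cube
Side s = 13.9 units
A cube has 12 edges, all equal.
Formula: total edge length = 12 * s
Total = 12 * 13.9
Total = 166.8
166.8 units


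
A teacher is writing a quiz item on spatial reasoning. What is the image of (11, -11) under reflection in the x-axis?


Transformation: reflection
Original point: (11, -11)
Rule for reflection over the x-axis: (x, y) -> (x, -y)
Apply: (11, -11) -> (11, 11)
(11, 11)


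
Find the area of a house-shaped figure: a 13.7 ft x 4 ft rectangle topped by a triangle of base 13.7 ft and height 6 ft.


Composite shape: rectangle + triangle
Rectangle area = 13.7 * 4 = 54.8
Triangle area = 0.5 * 13.7 * 6 = 41.1
Total = 54.8 + 41.1
Total = 95.9
95.9 ft^2


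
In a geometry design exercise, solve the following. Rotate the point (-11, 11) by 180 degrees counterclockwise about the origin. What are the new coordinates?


Transformation: rotation about the origin
Original point: (-11, 11)
Rule for 180 deg: (x, y) -> (-x, -y)
Apply: (-11, 11) -> (11, -11)
(11, -11)


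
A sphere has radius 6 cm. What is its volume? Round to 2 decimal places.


Shape: sphere
Radius r = 6 cm
Formula: V = (4/3) * pi * r^3
r^3 = 216
(4/3) * 216 = 288
V = 288 * pi
V = 904.78
904.78 cm^3


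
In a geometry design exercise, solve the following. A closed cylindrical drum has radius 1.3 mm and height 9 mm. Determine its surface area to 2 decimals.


Shape: closed cylinder
Radius r = 1.3 mm, Height h = 9 mm
Formula: SA = 2*pi*r^2 + 2*pi*r*h = 2*pi*r*(r + h)
r + h = 10.3
2 * r * (r + h) = 2 * 1.3 * 10.3 = 26.78
SA = 26.78 * pi
SA = 84.13
84.13 mm^2


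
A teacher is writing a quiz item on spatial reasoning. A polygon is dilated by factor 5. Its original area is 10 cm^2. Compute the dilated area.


Linear scale factor k = 5
Original area = 10 cm^2
Rule: under a linear scaling by k, areas scale by k^2.
k^2 = 5^2 = 25
New area = 10 * 25
New area = 250
250 cm^2


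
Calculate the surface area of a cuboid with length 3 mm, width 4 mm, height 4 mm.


Shape: rectangular prism
l = 3 mm, w = 4 mm, h = 4 mm
Formula: SA = 2(lw + lh + wh)
lw = 12, lh = 12, wh = 16
lw + lh + wh = 40
SA = 2 * 40
SA = 80
80 mm^2


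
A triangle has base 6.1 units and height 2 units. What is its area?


Shape: triangle
Base b = 6.1 units, Height h = 2 units
Formula: A = (1/2) * b * h
A = 0.5 * 6.1 * 2
A = 0.5 * 12.2
A = 6.1
6.1 units^2


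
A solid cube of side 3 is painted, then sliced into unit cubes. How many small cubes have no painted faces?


Large cube: 3 x 3 x 3, cut into unit cubes.
n = 3, so n - 2 = 1
Unpainted cubes form the interior (n - 2)^3 block.
(n - 2)^3 = 1^3 = 1
1 unit cubes


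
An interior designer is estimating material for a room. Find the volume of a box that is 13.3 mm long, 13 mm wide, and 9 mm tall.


Shape: rectangular prism
l = 13.3 mm, w = 13 mm, h = 9 mm
Formula: V = l * w * h
V = 13.3 * 13 * 9
V = 172.9 * 9
V = 1556.1
1556.1 mm^3


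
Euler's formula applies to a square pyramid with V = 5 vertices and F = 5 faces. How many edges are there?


Polyhedron: square pyramid
Euler's formula for convex polyhedra: V - E + F = 2
Given: V = 5 vertices and F = 5 faces
Solve for E:
E = V + F - 2 = 5 + 5 - 2 = 8
8 edges


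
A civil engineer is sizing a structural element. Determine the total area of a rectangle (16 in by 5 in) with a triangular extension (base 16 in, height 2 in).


Composite shape: rectangle + triangle
Rectangle area = 16 * 5 = 80
Triangle area = 0.5 * 16 * 2 = 16
Total = 80 + 16
Total = 96
96 in^2


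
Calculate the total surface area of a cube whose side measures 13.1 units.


Shape: cube
Side s = 13.1 units
A cube has 6 square faces.
Formula: SA = 6 * s^2
s^2 = 171.61
SA = 6 * 171.61
SA = 1029.66
1029.66 units^2


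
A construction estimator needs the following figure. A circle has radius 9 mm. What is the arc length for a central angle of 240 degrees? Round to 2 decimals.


Shape: circular arc
Radius r = 9 mm, Angle = 240 degrees
Formula: L = (angle/360) * 2 * pi * r
2 * pi * r = 18 * pi
L = (240/360) * 18 * pi
L = 12 * pi
L = 37.7
37.7 mm


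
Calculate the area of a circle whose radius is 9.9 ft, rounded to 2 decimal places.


Shape: circle
Radius r = 9.9 ft
Formula: A = pi * r^2
r^2 = 9.9^2 = 98.01
A = pi * 98.01
A = 307.91
307.91 ft^2


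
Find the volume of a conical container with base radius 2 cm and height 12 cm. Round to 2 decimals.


Shape: cone
Radius r = 2 cm, Height h = 12 cm
Formula: V = (1/3) * pi * r^2 * h
r^2 = 4
pi * r^2 * h = pi * 4 * 12 = 48 * pi
V = 48 * pi / 3
V = 50.27
50.27 cm^3


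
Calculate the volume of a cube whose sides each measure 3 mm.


Shape: cube
Side s = 3 mm
Formula: V = s^3
V = 3 * 3 * 3
V = 9 * 3
V = 27
27 mm^3


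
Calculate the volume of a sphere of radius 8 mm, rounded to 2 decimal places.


Shape: sphere
Radius r = 8 mm
Formula: V = (4/3) * pi * r^3
r^3 = 512
(4/3) * 512 = 682.666667
V = 682.666667 * pi
V = 2144.66
2144.66 mm^3


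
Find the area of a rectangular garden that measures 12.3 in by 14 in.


Shape: rectangle
Length l = 12.3 in, Width w = 14 in
Formula: A = l * w
A = 12.3 * 14
A = 172.2
172.2 in^2


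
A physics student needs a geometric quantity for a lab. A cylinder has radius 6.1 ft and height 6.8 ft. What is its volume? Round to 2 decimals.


Shape: cylinder
Radius r = 6.1 ft, Height h = 6.8 ft
Formula: V = pi * r^2 * h
r^2 = 37.21
V = pi * 37.21 * 6.8
V = 253.028 * pi
V = 794.91
794.91 ft^3


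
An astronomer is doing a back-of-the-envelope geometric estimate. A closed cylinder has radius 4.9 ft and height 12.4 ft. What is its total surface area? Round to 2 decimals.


Shape: closed cylinder
Radius r = 4.9 ft, Height h = 12.4 ft
Formula: SA = 2*pi*r^2 + 2*pi*r*h = 2*pi*r*(r + h)
r + h = 17.3
2 * r * (r + h) = 2 * 4.9 * 17.3 = 169.54
SA = 169.54 * pi
SA = 532.63
532.63 ft^2


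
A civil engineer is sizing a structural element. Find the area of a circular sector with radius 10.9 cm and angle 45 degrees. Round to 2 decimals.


Shape: circular sector
Radius r = 10.9 cm, Angle = 45 degrees
Formula: A = (angle/360) * pi * r^2
r^2 = 118.81
Fraction of circle = 45/360
A = (45/360) * pi * 118.81
A = 14.85125 * pi
A = 46.66
46.66 cm^2


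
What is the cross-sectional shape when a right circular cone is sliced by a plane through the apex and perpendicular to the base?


Solid: right circular cone
Cutting plane: through the apex and perpendicular to the base
Visualize the intersection of the plane with the solid's surface.
The boundary of the cut region is a isosceles triangle.
isosceles triangle


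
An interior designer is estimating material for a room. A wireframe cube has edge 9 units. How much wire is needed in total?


Shape: cube
Side s = 9 units
A cube has 12 edges, all equal.
Formula: total edge length = 12 * s
Total = 12 * 9
Total = 108
108 units


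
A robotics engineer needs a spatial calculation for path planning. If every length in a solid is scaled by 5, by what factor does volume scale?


Linear scale factor k = 5
Rule: under a linear scaling by k, volumes scale by k^3.
k^3 = 5 * 5 * 5
k^3 = 25 * 5
k^3 = 125
Volume scales by a factor of 125.
125 (dimensionless)


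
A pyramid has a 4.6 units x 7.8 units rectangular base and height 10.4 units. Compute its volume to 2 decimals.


Shape: rectangular pyramid
Base: 4.6 units x 7.8 units, Height h = 10.4 units
Formula: V = (1/3) * base_area * h
base_area = 4.6 * 7.8 = 35.88
base_area * h = 35.88 * 10.4 = 373.152
V = 373.152 / 3
V = 124.38
124.38 units^3


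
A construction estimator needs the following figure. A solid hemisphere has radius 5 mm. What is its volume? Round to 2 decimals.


Shape: hemisphere (half of a sphere)
Radius r = 5 mm
Formula: V = (1/2) * (4/3) * pi * r^3 = (2/3) * pi * r^3
r^3 = 125
(2/3) * 125 = 83.333333
V = 83.333333 * pi
V = 261.8
261.8 mm^3


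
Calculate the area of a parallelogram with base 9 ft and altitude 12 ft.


Shape: parallelogram
Base b = 9 ft, Height h = 12 ft
Formula: A = b * h
A = 9 * 12
A = 108
108 ft^2


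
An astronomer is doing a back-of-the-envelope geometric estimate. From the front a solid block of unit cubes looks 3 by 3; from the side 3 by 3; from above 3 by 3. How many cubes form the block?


Orthographic views of a solid rectangular block:
Front view 3 x 3 -> length = 3, height = 3
Side view 3 x 3 -> width = 3, height = 3 (consistent)
Top view 3 x 3 -> confirms length = 3, width = 3
The block is 3 x 3 x 3.
Total unit cubes = 3 * 3 * 3 = 27
27 unit cubes


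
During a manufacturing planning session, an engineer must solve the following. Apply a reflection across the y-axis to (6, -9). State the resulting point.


Transformation: reflection
Original point: (6, -9)
Rule for reflection over the y-axis: (x, y) -> (-x, y)
Apply: (6, -9) -> (-6, -9)
(-6, -9)


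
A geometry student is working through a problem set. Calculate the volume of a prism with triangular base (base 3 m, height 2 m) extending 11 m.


Shape: triangular prism
Triangle base = 3 m, triangle height = 2 m, prism length L = 11 m
Formula: V = (1/2 * b * h_tri) * L
Cross-section area = 0.5 * 3 * 2 = 3
V = 3 * 11
V = 33
33 m^3


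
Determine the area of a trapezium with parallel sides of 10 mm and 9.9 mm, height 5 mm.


Shape: trapezoid
Parallel sides a = 10 mm, b = 9.9 mm; Height h = 5 mm
Formula: A = (a + b) * h / 2
a + b = 10 + 9.9 = 19.9
A = 19.9 * 5 / 2
A = 99.5 / 2
A = 49.75
49.75 mm^2


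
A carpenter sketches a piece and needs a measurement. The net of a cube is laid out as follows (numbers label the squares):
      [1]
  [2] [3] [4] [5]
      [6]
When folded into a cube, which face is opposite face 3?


Net: cross layout. Take square 3 as the base (bottom).
Fold the four squares in the horizontal row up around 3: 2 -> left, 4 -> right, 5 wraps to the top.
Fold 1 and 6 up from 3: 1 -> back, 6 -> front.
Opposite pairs are therefore: (1, 6), (2, 4), (3, 5).
Face 3 is opposite face 5.
face 5


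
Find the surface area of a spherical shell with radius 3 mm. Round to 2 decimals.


Shape: sphere
Radius r = 3 mm
Formula: SA = 4 * pi * r^2
r^2 = 9
SA = 4 * pi * 9
SA = 36 * pi
SA = 113.1
113.1 mm^2


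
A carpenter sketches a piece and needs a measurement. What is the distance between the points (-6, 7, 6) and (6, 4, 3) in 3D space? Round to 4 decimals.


3D distance between two points
P1 = (-6, 7, 6), P2 = (6, 4, 3)
Formula: d = sqrt((x2-x1)^2 + (y2-y1)^2 + (z2-z1)^2)
dx = 6 - -6 = 12
dy = 4 - 7 = -3
dz = 3 - 6 = -3
dx^2 + dy^2 + dz^2 = 144 + 9 + 9 = 162
d = sqrt(162)
d = 12.7279
12.7279 units


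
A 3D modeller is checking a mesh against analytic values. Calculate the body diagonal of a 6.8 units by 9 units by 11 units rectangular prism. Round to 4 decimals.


Shape: rectangular box (space diagonal)
l = 6.8 units, w = 9 units, h = 11 units
Visualize: the diagonal of the base, then a right triangle with that diagonal and the height.
Formula: d = sqrt(l^2 + w^2 + h^2)
l^2 + w^2 + h^2 = 46.24 + 81 + 121 = 248.24
d = sqrt(248.24)
d = 15.7556
15.7556 units


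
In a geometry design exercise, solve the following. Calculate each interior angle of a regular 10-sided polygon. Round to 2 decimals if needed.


Shape: regular decagon (10 sides)
Formula: interior angle = (n - 2) * 180 / n
(n - 2) = 8
(n - 2) * 180 = 1440
angle = 1440 / 10
angle = 144
144 degrees


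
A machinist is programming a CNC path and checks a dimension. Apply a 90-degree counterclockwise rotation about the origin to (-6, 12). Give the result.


Transformation: rotation about the origin
Original point: (-6, 12)
Rule for 90 deg counterclockwise: (x, y) -> (-y, x)
Apply: (-6, 12) -> (-12, -6)
(-12, -6)


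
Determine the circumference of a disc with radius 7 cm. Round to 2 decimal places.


Shape: circle
Radius r = 7 cm
Formula: C = 2 * pi * r
C = 2 * pi * 7
C = 14 * pi
C = 43.98
43.98 cm


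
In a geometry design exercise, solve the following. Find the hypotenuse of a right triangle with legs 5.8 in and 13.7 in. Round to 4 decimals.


Shape: right triangle
Legs a = 5.8 in, b = 13.7 in
Formula: c = sqrt(a^2 + b^2)
a^2 = 33.64, b^2 = 187.69
a^2 + b^2 = 221.33
c = sqrt(221.33)
c = 14.8772
14.8772 in


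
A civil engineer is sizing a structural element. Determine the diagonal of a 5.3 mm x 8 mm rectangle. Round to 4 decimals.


Shape: rectangle (diagonal via Pythagoras)
Sides: 5.3 mm and 8 mm
Formula: d = sqrt(l^2 + w^2)
l^2 = 28.09, w^2 = 64
l^2 + w^2 = 92.09
d = sqrt(92.09)
d = 9.5964
9.5964 mm


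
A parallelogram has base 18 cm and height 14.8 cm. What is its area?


Shape: parallelogram
Base b = 18 cm, Height h = 14.8 cm
Formula: A = b * h
A = 18 * 14.8
A = 266.4
266.4 cm^2


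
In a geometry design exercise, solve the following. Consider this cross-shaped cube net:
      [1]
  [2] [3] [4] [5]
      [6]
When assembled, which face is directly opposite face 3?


Net: cross layout. Take square 3 as the base (bottom).
Fold the four squares in the horizontal row up around 3: 2 -> left, 4 -> right, 5 wraps to the top.
Fold 1 and 6 up from 3: 1 -> back, 6 -> front.
Opposite pairs are therefore: (1, 6), (2, 4), (3, 5).
Face 3 is opposite face 5.
face 5


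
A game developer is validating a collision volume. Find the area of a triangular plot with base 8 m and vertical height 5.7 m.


Shape: triangle
Base b = 8 m, Height h = 5.7 m
Formula: A = (1/2) * b * h
A = 0.5 * 8 * 5.7
A = 0.5 * 45.6
A = 22.8
22.8 m^2


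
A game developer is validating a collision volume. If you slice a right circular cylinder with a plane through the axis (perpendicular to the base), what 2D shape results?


Solid: right circular cylinder
Cutting plane: through the axis (perpendicular to the base)
Visualize the intersection of the plane with the solid's surface.
The boundary of the cut region is a rectangle.
rectangle


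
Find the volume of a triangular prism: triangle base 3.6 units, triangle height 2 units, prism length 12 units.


Shape: triangular prism
Triangle base = 3.6 units, triangle height = 2 units, prism length L = 12 units
Formula: V = (1/2 * b * h_tri) * L
Cross-section area = 0.5 * 3.6 * 2 = 3.6
V = 3.6 * 12
V = 43.2
43.2 units^3


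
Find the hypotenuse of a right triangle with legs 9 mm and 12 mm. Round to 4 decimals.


Shape: right triangle
Legs a = 9 mm, b = 12 mm
Formula: c = sqrt(a^2 + b^2)
a^2 = 81, b^2 = 144
a^2 + b^2 = 225
c = sqrt(225)
c = 15.0
15 mm


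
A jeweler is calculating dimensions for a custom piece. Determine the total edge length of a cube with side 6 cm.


Shape: cube
Side s = 6 cm
A cube has 12 edges, all equal.
Formula: total edge length = 12 * s
Total = 12 * 6
Total = 72
72 cm


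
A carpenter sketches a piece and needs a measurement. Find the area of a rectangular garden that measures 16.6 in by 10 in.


Shape: rectangle
Length l = 16.6 in, Width w = 10 in
Formula: A = l * w
A = 16.6 * 10
A = 166
166 in^2


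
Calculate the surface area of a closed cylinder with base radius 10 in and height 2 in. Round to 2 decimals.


Shape: closed cylinder
Radius r = 10 in, Height h = 2 in
Formula: SA = 2*pi*r^2 + 2*pi*r*h = 2*pi*r*(r + h)
r + h = 12
2 * r * (r + h) = 2 * 10 * 12 = 240
SA = 240 * pi
SA = 753.98
753.98 in^2
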